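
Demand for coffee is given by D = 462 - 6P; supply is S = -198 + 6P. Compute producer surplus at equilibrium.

Equilibrium: 462 - 6P = -198 + 6P gives P* = 55, Q* = 132.
Supply starts at P = 33 (where S = 0).
PS = ½(55 − 33)(132) = 1452.

Producer surplus = 1452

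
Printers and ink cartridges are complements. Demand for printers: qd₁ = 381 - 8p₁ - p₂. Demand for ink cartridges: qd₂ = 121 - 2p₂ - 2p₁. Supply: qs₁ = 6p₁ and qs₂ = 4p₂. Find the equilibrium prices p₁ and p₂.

Market 1: 381 - 8p₁ - p₂ = 6p₁ → 14p₁ + p₂ = 381.
Market 2: 6p₂ + 2p₁ = 121.
Eliminating p₂: 6×(1) − 1×(2) gives 82p₁ = 2165, so p₁ = 2165/82.
Back-substitute into (2): p₂ = (121 − 2×2165/82) / 6 = 466/41.

p₁ = 2165/82, p₂ = 466/41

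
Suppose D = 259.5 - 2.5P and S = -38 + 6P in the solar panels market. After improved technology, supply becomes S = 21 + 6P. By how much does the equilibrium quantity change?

Original equilibrium: P* = 35, Q* = 172.
New equilibrium: 259.5 - 2.5P = 21 + 6P, so 238.5 = 8.5P and P' = 477/17; Q' = 259.5 − 2.5(477/17) = 3219/17.
Change in quantity: 3219/17 − 172 = 295/17.

ΔQ = 295/17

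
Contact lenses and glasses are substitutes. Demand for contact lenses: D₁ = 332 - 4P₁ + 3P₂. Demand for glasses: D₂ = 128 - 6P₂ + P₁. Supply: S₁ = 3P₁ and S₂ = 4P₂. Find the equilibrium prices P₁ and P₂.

P₁ = 3704/67, P₂ = 1228/67

Market 1: 332 - 4P₁ + 3P₂ = 3P₁ → 7P₁ - 3P₂ = 332.
Market 2: 10P₂ - P₁ = 128.
Eliminating P₂: 10×(1) + 3×(2) gives 67P₁ = 3704, so P₁ = 3704/67.
Back-substitute into (2): P₂ = (128 + 1×3704/67) / 10 = 1228/67.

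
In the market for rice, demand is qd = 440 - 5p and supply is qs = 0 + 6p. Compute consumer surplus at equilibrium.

Consumer surplus = 5760

Equilibrium: 440 - 5p = 0 + 6p gives p* = 40, q* = 240.
Demand choke price (qd = 0): p = 88.
CS = ½(88 − 40)(240) = 5760.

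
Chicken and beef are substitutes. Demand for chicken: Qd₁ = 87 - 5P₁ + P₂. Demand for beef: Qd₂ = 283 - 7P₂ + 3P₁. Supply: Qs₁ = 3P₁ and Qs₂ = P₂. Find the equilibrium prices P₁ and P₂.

Market 1: 87 - 5P₁ + P₂ = 3P₁ → 8P₁ - P₂ = 87.
Market 2: 8P₂ - 3P₁ = 283.
Eliminating P₂: 8×(1) + 1×(2) gives 61P₁ = 979, so P₁ = 979/61.
Back-substitute into (2): P₂ = (283 + 3×979/61) / 8 = 2525/61.

P₁ = 979/61, P₂ = 2525/61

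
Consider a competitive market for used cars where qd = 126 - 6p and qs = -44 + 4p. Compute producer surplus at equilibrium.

Producer surplus = 72

Equilibrium: 126 - 6p = -44 + 4p gives p* = 17, q* = 24.
Supply starts at p = 11 (where qs = 0).
PS = ½(17 − 11)(24) = 72.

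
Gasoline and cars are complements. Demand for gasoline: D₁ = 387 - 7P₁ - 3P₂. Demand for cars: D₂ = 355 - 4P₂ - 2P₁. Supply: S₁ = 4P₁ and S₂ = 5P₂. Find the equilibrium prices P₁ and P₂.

Market 1: 387 - 7P₁ - 3P₂ = 4P₁ → 11P₁ + 3P₂ = 387.
Market 2: 9P₂ + 2P₁ = 355.
Eliminating P₂: 9×(1) − 3×(2) gives 93P₁ = 2418, so P₁ = 26.
Back-substitute into (2): P₂ = (355 − 2×26) / 9 = 101/3.

P₁ = 26, P₂ = 101/3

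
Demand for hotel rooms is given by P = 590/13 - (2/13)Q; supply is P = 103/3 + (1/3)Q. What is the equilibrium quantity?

Q* = 431/19

Set the two price expressions equal: 590/13 - (2/13)Q = 103/3 + (1/3)Q.
431/39 = (19/39)Q, so Q* = 431/19.
P* = 590/13 − (2/13)(431/19) = 796/19.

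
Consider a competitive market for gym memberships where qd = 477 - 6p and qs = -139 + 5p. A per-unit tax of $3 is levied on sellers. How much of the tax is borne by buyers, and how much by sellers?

Buyers bear 15/11, sellers bear 18/11

Pre-tax equilibrium: p* = 56, q* = 141.
Tax on sellers shifts supply to qs = -139 + 5(p − 3) = -154 + 5p.
477 - 6p = -154 + 5p gives buyer price pb = 631/11; sellers receive ps = 631/11 − 3 = 598/11.
New quantity: q = 477 − 6(631/11) = 1461/11.
Buyer burden = 631/11 − 56 = 15/11; seller burden = 56 − 598/11 = 18/11.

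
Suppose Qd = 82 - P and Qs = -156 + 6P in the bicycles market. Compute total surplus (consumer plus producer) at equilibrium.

Total surplus = 1344

Equilibrium: 82 - P = -156 + 6P gives P* = 34, Q* = 48.
Demand choke price: P = 82; supply starts at P = 26.
CS = ½(82 − 34)(48) = 1152; PS = ½(34 − 26)(48) = 192.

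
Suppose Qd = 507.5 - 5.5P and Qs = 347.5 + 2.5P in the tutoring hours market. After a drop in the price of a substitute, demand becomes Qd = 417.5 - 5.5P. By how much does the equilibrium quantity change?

Original equilibrium: P* = 20, Q* = 397.5.
New equilibrium: 417.5 - 5.5P = 347.5 + 2.5P, so 70 = 8P and P' = 8.75; Q' = 417.5 − 5.5(8.75) = 369.375.
Change in quantity: 369.375 − 397.5 = -28.125.

ΔQ = -28.125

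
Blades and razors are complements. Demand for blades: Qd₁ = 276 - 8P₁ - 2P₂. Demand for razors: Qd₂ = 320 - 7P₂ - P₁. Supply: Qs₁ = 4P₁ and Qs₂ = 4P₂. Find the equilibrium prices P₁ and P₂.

P₁ = 1198/65, P₂ = 1782/65

Market 1: 276 - 8P₁ - 2P₂ = 4P₁ → 12P₁ + 2P₂ = 276.
Market 2: 11P₂ + P₁ = 320.
Eliminating P₂: 11×(1) − 2×(2) gives 130P₁ = 2396, so P₁ = 1198/65.
Back-substitute into (2): P₂ = (320 − 1×1198/65) / 11 = 1782/65.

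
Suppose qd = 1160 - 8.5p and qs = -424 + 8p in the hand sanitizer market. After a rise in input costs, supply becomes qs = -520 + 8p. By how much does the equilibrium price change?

Original equilibrium: p* = 96, q* = 344.
New equilibrium: 1160 - 8.5p = -520 + 8p, so 1680 = 16.5p and p' = 1120/11; q' = 1160 − 8.5(1120/11) = 3240/11.
Change in price: 1120/11 − 96 = 64/11.

Δp = 64/11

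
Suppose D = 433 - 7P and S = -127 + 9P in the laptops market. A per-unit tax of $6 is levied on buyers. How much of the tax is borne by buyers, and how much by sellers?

Buyers bear $3.375, sellers bear $2.625

Pre-tax equilibrium: P* = 35, Q* = 188.
Tax on buyers shifts demand to D = 433 − 7(P + 6) = 391 - 7P.
391 - 7P = -127 + 9P gives seller price Ps = 32.375; buyers pay Pb = 32.375 + 6 = 38.375.
New quantity: Q = 433 − 7(38.375) = 164.375.
Buyer burden = 38.375 − 35 = 3.375; seller burden = 35 − 32.375 = 2.625.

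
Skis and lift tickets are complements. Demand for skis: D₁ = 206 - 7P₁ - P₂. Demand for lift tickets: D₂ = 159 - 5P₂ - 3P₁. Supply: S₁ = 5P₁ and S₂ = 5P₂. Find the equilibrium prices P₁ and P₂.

P₁ = 1901/117, P₂ = 430/39

Market 1: 206 - 7P₁ - P₂ = 5P₁ → 12P₁ + P₂ = 206.
Market 2: 10P₂ + 3P₁ = 159.
Eliminating P₂: 10×(1) − 1×(2) gives 117P₁ = 1901, so P₁ = 1901/117.
Back-substitute into (2): P₂ = (159 − 3×1901/117) / 10 = 430/39.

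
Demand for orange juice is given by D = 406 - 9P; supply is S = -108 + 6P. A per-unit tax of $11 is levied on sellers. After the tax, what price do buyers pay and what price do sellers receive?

Buyers pay 116/3, sellers receive 83/3

Pre-tax equilibrium: P* = 514/15, Q* = 97.6.
Tax on sellers shifts supply to S = -108 + 6(P − 11) = -174 + 6P.
406 - 9P = -174 + 6P gives buyer price Pb = 116/3; sellers receive Ps = 116/3 − 11 = 83/3.
New quantity: Q = 406 − 9(116/3) = 58.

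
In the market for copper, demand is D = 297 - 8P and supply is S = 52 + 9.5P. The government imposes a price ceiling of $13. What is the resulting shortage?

Equilibrium price would be P* = 14, so the ceiling at 13 binds.
At P = 13: D = 297 − 8(13) = 193, S = 52 + 9.5(13) = 175.5.
Shortage = 193 − 175.5 = 17.5.

Shortage = 17.5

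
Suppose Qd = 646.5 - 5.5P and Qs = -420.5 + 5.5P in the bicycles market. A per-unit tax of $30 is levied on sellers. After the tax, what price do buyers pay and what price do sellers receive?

Buyers pay $112, sellers receive $82

Pre-tax equilibrium: P* = 97, Q* = 113.
Tax on sellers shifts supply to Qs = -420.5 + 5.5(P − 30) = -585.5 + 5.5P.
646.5 - 5.5P = -585.5 + 5.5P gives buyer price Pb = 112; sellers receive Ps = 112 − 30 = 82.
New quantity: Q = 646.5 − 5.5(112) = 30.5.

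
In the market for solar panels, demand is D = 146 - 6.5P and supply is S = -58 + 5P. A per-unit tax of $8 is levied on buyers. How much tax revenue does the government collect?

Pre-tax equilibrium: P* = 408/23, Q* = 706/23.
Tax on buyers shifts demand to D = 146 − 6.5(P + 8) = 94 - 6.5P.
94 - 6.5P = -58 + 5P gives seller price Ps = 304/23; buyers pay Pb = 304/23 + 8 = 488/23.
New quantity: Q = 146 − 6.5(488/23) = 186/23.
Revenue = 8 × 186/23 = 1488/23.

Tax revenue = 1488/23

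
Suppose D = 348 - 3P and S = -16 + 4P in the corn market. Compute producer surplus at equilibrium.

Producer surplus = 4608

Equilibrium: 348 - 3P = -16 + 4P gives P* = 52, Q* = 192.
Supply starts at P = 4 (where S = 0).
PS = ½(52 − 4)(192) = 4608.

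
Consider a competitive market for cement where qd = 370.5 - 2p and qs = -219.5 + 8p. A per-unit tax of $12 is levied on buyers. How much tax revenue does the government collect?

Tax revenue = 2799.6

Pre-tax equilibrium: p* = 59, q* = 252.5.
Tax on buyers shifts demand to qd = 370.5 − 2(p + 12) = 346.5 - 2p.
346.5 - 2p = -219.5 + 8p gives seller price ps = 56.6; buyers pay pb = 56.6 + 12 = 68.6.
New quantity: q = 370.5 − 2(68.6) = 233.3.
Revenue = 12 × 233.3 = 2799.6.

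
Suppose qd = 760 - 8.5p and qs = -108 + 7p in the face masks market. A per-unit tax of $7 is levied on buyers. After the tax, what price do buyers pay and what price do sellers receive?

Buyers pay 1834/31, sellers receive 1617/31

Pre-tax equilibrium: p* = 56, q* = 284.
Tax on buyers shifts demand to qd = 760 − 8.5(p + 7) = 700.5 - 8.5p.
700.5 - 8.5p = -108 + 7p gives seller price ps = 1617/31; buyers pay pb = 1617/31 + 7 = 1834/31.
New quantity: q = 760 − 8.5(1834/31) = 7971/31.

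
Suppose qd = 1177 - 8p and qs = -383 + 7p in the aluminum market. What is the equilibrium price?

p* = 104

Set qd = qs: 1177 - 8p = -383 + 7p.
1560 = 15p, so p* = 104.
q* = 1177 − 8(104) = 345.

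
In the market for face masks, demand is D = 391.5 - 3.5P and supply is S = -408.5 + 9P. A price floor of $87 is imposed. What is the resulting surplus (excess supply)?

Equilibrium price would be P* = 64, so the floor at 87 binds.
At P = 87: D = 87, S = 374.5.
Surplus = 374.5 − 87 = 287.5.

Surplus = 287.5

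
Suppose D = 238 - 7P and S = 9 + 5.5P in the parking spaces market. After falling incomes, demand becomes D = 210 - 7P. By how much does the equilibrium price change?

ΔP = -2.24

Original equilibrium: P* = 18.32, Q* = 109.76.
New equilibrium: 210 - 7P = 9 + 5.5P, so 201 = 12.5P and P' = 16.08; Q' = 210 − 7(16.08) = 97.44.
Change in price: 16.08 − 18.32 = -2.24.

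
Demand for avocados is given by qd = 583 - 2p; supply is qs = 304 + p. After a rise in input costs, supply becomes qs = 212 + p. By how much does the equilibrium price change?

Original equilibrium: p* = 93, q* = 397.
New equilibrium: 583 - 2p = 212 + p, so 371 = 3p and p' = 371/3; q' = 583 − 2(371/3) = 1007/3.
Change in price: 371/3 − 93 = 92/3.

Δp = 92/3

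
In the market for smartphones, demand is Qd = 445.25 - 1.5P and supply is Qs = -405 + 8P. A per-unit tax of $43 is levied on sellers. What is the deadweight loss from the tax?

Deadweight loss = 22188/19

Pre-tax equilibrium: P* = 89.5, Q* = 311.
Tax on sellers shifts supply to Qs = -405 + 8(P − 43) = -749 + 8P.
445.25 - 1.5P = -749 + 8P gives buyer price Pb = 4777/38; sellers receive Ps = 4777/38 − 43 = 3143/38.
New quantity: Q = 445.25 − 1.5(4777/38) = 4877/19.
DWL = ½ × 43 × (311 − 4877/19) = 22188/19.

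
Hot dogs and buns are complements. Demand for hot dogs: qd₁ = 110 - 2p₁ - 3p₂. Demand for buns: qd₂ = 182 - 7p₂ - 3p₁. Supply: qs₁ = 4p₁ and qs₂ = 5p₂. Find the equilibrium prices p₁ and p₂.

p₁ = 86/7, p₂ = 254/21

Market 1: 110 - 2p₁ - 3p₂ = 4p₁ → 6p₁ + 3p₂ = 110.
Market 2: 12p₂ + 3p₁ = 182.
Eliminating p₂: 12×(1) − 3×(2) gives 63p₁ = 774, so p₁ = 86/7.
Back-substitute into (2): p₂ = (182 − 3×86/7) / 12 = 254/21.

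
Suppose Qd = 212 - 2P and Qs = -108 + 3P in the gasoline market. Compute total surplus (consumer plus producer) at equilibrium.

Total surplus = 2940

Equilibrium: 212 - 2P = -108 + 3P gives P* = 64, Q* = 84.
Demand choke price: P = 106; supply starts at P = 36.
CS = ½(106 − 64)(84) = 1764; PS = ½(64 − 36)(84) = 1176.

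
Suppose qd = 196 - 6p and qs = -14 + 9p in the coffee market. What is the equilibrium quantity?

Set qd = qs: 196 - 6p = -14 + 9p.
210 = 15p, so p* = 14.
q* = 196 − 6(14) = 112.

q* = 112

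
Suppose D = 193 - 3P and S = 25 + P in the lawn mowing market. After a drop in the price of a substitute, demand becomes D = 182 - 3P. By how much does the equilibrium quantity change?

ΔQ = -2.75

Original equilibrium: P* = 42, Q* = 67.
New equilibrium: 182 - 3P = 25 + P, so 157 = 4P and P' = 39.25; Q' = 182 − 3(39.25) = 64.25.
Change in quantity: 64.25 − 67 = -2.75.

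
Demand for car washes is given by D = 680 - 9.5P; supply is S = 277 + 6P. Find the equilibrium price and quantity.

P* = 26, Q* = 433

Set D = S: 680 - 9.5P = 277 + 6P.
403 = 15.5P, so P* = 26.
Q* = 680 − 9.5(26) = 433.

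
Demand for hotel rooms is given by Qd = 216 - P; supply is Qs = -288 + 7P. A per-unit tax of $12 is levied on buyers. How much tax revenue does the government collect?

Pre-tax equilibrium: P* = 63, Q* = 153.
Tax on buyers shifts demand to Qd = 216 − 1(P + 12) = 204 - P.
204 - P = -288 + 7P gives seller price Ps = 61.5; buyers pay Pb = 61.5 + 12 = 73.5.
New quantity: Q = 216 − 1(73.5) = 142.5.
Revenue = 12 × 142.5 = 1710.

Tax revenue = 1710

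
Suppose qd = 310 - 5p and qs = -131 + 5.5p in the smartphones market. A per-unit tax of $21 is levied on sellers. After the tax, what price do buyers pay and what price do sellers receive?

Buyers pay $53, sellers receive $32

Pre-tax equilibrium: p* = 42, q* = 100.
Tax on sellers shifts supply to qs = -131 + 5.5(p − 21) = -246.5 + 5.5p.
310 - 5p = -246.5 + 5.5p gives buyer price pb = 53; sellers receive ps = 53 − 21 = 32.
New quantity: q = 310 − 5(53) = 45.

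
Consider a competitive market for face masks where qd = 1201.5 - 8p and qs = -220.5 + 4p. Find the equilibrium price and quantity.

Set qd = qs: 1201.5 - 8p = -220.5 + 4p.
1422 = 12p, so p* = 118.5.
q* = 1201.5 − 8(118.5) = 253.5.

p* = 118.5, q* = 253.5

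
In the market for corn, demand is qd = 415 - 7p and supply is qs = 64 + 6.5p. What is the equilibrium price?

p* = 26

Set qd = qs: 415 - 7p = 64 + 6.5p.
351 = 13.5p, so p* = 26.
q* = 415 − 7(26) = 233.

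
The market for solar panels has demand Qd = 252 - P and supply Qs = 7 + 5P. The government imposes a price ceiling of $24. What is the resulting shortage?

Equilibrium price would be P* = 245/6, so the ceiling at 24 binds.
At P = 24: Qd = 252 − 1(24) = 228, Qs = 7 + 5(24) = 127.
Shortage = 228 − 127 = 101.

Shortage = 101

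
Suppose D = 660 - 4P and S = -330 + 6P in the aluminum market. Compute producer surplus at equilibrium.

Producer surplus = 5808

Equilibrium: 660 - 4P = -330 + 6P gives P* = 99, Q* = 264.
Supply starts at P = 55 (where S = 0).
PS = ½(99 − 55)(264) = 5808.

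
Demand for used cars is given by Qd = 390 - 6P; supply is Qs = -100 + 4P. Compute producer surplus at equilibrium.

Producer surplus = 1152

Equilibrium: 390 - 6P = -100 + 4P gives P* = 49, Q* = 96.
Supply starts at P = 25 (where Qs = 0).
PS = ½(49 − 25)(96) = 1152.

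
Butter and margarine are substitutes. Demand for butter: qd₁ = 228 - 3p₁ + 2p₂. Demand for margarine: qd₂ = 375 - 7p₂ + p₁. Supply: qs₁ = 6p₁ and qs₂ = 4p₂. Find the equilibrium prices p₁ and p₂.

Market 1: 228 - 3p₁ + 2p₂ = 6p₁ → 9p₁ - 2p₂ = 228.
Market 2: 11p₂ - p₁ = 375.
Eliminating p₂: 11×(1) + 2×(2) gives 97p₁ = 3258, so p₁ = 3258/97.
Back-substitute into (2): p₂ = (375 + 1×3258/97) / 11 = 3603/97.

p₁ = 3258/97, p₂ = 3603/97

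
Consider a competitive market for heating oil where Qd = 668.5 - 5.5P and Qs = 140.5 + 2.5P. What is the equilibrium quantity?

Set Qd = Qs: 668.5 - 5.5P = 140.5 + 2.5P.
528 = 8P, so P* = 66.
Q* = 668.5 − 5.5(66) = 305.5.

Q* = 305.5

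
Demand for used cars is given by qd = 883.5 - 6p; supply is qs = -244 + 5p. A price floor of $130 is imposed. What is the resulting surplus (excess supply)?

Surplus = 302.5

Equilibrium price would be p* = 102.5, so the floor at 130 binds.
At p = 130: qd = 103.5, qs = 406.
Surplus = 406 − 103.5 = 302.5.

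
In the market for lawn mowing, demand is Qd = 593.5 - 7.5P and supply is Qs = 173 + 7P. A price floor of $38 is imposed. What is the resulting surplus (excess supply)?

Equilibrium price would be P* = 29, so the floor at 38 binds.
At P = 38: Qd = 308.5, Qs = 439.
Surplus = 439 − 308.5 = 130.5.

Surplus = 130.5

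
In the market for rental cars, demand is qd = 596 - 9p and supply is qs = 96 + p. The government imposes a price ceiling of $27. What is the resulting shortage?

Shortage = 230

Equilibrium price would be p* = 50, so the ceiling at 27 binds.
At p = 27: qd = 596 − 9(27) = 353, qs = 96 + 1(27) = 123.
Shortage = 353 − 123 = 230.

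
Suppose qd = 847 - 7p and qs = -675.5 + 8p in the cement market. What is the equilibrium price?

Set qd = qs: 847 - 7p = -675.5 + 8p.
1522.5 = 15p, so p* = 101.5.
q* = 847 − 7(101.5) = 136.5.

p* = 101.5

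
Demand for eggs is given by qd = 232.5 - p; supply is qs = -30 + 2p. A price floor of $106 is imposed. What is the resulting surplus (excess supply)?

Equilibrium price would be p* = 87.5, so the floor at 106 binds.
At p = 106: qd = 126.5, qs = 182.
Surplus = 182 − 126.5 = 55.5.

Surplus = 55.5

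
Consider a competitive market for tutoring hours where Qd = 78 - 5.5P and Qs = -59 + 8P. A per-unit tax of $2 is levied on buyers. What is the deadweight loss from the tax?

Deadweight loss = 176/27

Pre-tax equilibrium: P* = 274/27, Q* = 599/27.
Tax on buyers shifts demand to Qd = 78 − 5.5(P + 2) = 67 - 5.5P.
67 - 5.5P = -59 + 8P gives seller price Ps = 28/3; buyers pay Pb = 28/3 + 2 = 34/3.
New quantity: Q = 78 − 5.5(34/3) = 47/3.
DWL = ½ × 2 × (599/27 − 47/3) = 176/27.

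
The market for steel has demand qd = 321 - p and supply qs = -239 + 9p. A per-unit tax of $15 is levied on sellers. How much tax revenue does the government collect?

Tax revenue = 3772.5

Pre-tax equilibrium: p* = 56, q* = 265.
Tax on sellers shifts supply to qs = -239 + 9(p − 15) = -374 + 9p.
321 - p = -374 + 9p gives buyer price pb = 69.5; sellers receive ps = 69.5 − 15 = 54.5.
New quantity: q = 321 − 1(69.5) = 251.5.
Revenue = 15 × 251.5 = 3772.5.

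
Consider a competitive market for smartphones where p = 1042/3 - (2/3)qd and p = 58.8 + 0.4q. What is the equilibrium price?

p* = 167

Set the two price expressions equal: 1042/3 - (2/3)q = 58.8 + 0.4q.
4328/15 = (16/15)q, so q* = 270.5.
p* = 1042/3 − (2/3)(270.5) = 167.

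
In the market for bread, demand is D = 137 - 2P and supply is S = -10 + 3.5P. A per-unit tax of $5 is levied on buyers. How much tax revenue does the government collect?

Tax revenue = 4245/11

Pre-tax equilibrium: P* = 294/11, Q* = 919/11.
Tax on buyers shifts demand to D = 137 − 2(P + 5) = 127 - 2P.
127 - 2P = -10 + 3.5P gives seller price Ps = 274/11; buyers pay Pb = 274/11 + 5 = 329/11.
New quantity: Q = 137 − 2(329/11) = 849/11.
Revenue = 5 × 849/11 = 4245/11.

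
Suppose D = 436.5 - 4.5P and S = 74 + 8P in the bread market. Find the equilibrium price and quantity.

Set D = S: 436.5 - 4.5P = 74 + 8P.
362.5 = 12.5P, so P* = 29.
Q* = 436.5 − 4.5(29) = 306.

P* = 29, Q* = 306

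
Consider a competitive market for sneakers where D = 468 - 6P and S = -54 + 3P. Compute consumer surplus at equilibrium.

Equilibrium: 468 - 6P = -54 + 3P gives P* = 58, Q* = 120.
Demand choke price (D = 0): P = 78.
CS = ½(78 − 58)(120) = 1200.

Consumer surplus = 1200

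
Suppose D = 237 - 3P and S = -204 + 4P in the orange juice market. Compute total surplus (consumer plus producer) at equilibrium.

Equilibrium: 237 - 3P = -204 + 4P gives P* = 63, Q* = 48.
Demand choke price: P = 79; supply starts at P = 51.
CS = ½(79 − 63)(48) = 384; PS = ½(63 − 51)(48) = 288.

Total surplus = 672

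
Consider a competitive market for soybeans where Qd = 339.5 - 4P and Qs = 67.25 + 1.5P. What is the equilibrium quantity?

Q* = 141.5

Set Qd = Qs: 339.5 - 4P = 67.25 + 1.5P.
272.25 = 5.5P, so P* = 49.5.
Q* = 339.5 − 4(49.5) = 141.5.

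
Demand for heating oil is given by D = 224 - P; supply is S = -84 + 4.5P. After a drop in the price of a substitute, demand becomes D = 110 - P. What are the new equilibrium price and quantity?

P' = 388/11, Q' = 822/11

Original equilibrium: P* = 56, Q* = 168.
New equilibrium: 110 - P = -84 + 4.5P, so 194 = 5.5P and P' = 388/11; Q' = 110 − 1(388/11) = 822/11.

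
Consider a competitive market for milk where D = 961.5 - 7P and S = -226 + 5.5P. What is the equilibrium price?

Set D = S: 961.5 - 7P = -226 + 5.5P.
1187.5 = 12.5P, so P* = 95.
Q* = 961.5 − 7(95) = 296.5.

P* = 95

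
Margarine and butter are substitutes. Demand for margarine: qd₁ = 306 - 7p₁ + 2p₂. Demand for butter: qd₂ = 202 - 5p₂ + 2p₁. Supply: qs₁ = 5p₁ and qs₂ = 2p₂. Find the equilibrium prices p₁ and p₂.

Market 1: 306 - 7p₁ + 2p₂ = 5p₁ → 12p₁ - 2p₂ = 306.
Market 2: 7p₂ - 2p₁ = 202.
Eliminating p₂: 7×(1) + 2×(2) gives 80p₁ = 2546, so p₁ = 31.825.
Back-substitute into (2): p₂ = (202 + 2×31.825) / 7 = 37.95.

p₁ = 31.825, p₂ = 37.95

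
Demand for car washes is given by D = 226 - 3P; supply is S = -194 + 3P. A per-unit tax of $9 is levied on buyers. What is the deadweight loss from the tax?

Deadweight loss = 60.75

Pre-tax equilibrium: P* = 70, Q* = 16.
Tax on buyers shifts demand to D = 226 − 3(P + 9) = 199 - 3P.
199 - 3P = -194 + 3P gives seller price Ps = 65.5; buyers pay Pb = 65.5 + 9 = 74.5.
New quantity: Q = 226 − 3(74.5) = 2.5.
DWL = ½ × 9 × (16 − 2.5) = 60.75.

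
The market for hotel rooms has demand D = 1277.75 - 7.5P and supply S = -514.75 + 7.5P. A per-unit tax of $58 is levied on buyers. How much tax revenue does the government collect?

Tax revenue = 9512

Pre-tax equilibrium: P* = 119.5, Q* = 381.5.
Tax on buyers shifts demand to D = 1277.75 − 7.5(P + 58) = 842.75 - 7.5P.
842.75 - 7.5P = -514.75 + 7.5P gives seller price Ps = 90.5; buyers pay Pb = 90.5 + 58 = 148.5.
New quantity: Q = 1277.75 − 7.5(148.5) = 164.
Revenue = 58 × 164 = 9512.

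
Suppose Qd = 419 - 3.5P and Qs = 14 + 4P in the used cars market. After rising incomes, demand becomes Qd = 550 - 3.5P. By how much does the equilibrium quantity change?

Original equilibrium: P* = 54, Q* = 230.
New equilibrium: 550 - 3.5P = 14 + 4P, so 536 = 7.5P and P' = 1072/15; Q' = 550 − 3.5(1072/15) = 4498/15.
Change in quantity: 4498/15 − 230 = 1048/15.

ΔQ = 1048/15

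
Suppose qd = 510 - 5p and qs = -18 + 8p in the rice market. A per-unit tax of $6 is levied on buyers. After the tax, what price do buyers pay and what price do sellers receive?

Buyers pay 576/13, sellers receive 498/13

Pre-tax equilibrium: p* = 528/13, q* = 3990/13.
Tax on buyers shifts demand to qd = 510 − 5(p + 6) = 480 - 5p.
480 - 5p = -18 + 8p gives seller price ps = 498/13; buyers pay pb = 498/13 + 6 = 576/13.
New quantity: q = 510 − 5(576/13) = 3750/13.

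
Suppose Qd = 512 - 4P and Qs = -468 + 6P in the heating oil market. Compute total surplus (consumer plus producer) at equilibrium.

Equilibrium: 512 - 4P = -468 + 6P gives P* = 98, Q* = 120.
Demand choke price: P = 128; supply starts at P = 78.
CS = ½(128 − 98)(120) = 1800; PS = ½(98 − 78)(120) = 1200.

Total surplus = 3000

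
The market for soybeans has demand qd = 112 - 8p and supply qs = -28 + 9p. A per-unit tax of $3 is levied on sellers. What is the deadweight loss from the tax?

Pre-tax equilibrium: p* = 140/17, q* = 784/17.
Tax on sellers shifts supply to qs = -28 + 9(p − 3) = -55 + 9p.
112 - 8p = -55 + 9p gives buyer price pb = 167/17; sellers receive ps = 167/17 − 3 = 116/17.
New quantity: q = 112 − 8(167/17) = 568/17.
DWL = ½ × 3 × (784/17 − 568/17) = 324/17.

Deadweight loss = 324/17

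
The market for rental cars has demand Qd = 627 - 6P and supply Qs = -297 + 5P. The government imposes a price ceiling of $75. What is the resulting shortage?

Shortage = 99

Equilibrium price would be P* = 84, so the ceiling at 75 binds.
At P = 75: Qd = 627 − 6(75) = 177, Qs = -297 + 5(75) = 78.
Shortage = 177 − 78 = 99.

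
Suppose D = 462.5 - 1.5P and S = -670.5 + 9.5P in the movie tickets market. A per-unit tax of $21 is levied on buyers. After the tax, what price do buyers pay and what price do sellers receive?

Pre-tax equilibrium: P* = 103, Q* = 308.
Tax on buyers shifts demand to D = 462.5 − 1.5(P + 21) = 431 - 1.5P.
431 - 1.5P = -670.5 + 9.5P gives seller price Ps = 2203/22; buyers pay Pb = 2203/22 + 21 = 2665/22.
New quantity: Q = 462.5 − 1.5(2665/22) = 12355/44.

Buyers pay 2665/22, sellers receive 2203/22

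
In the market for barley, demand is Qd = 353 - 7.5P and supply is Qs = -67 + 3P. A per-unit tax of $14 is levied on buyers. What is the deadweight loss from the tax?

Deadweight loss = 210

Pre-tax equilibrium: P* = 40, Q* = 53.
Tax on buyers shifts demand to Qd = 353 − 7.5(P + 14) = 248 - 7.5P.
248 - 7.5P = -67 + 3P gives seller price Ps = 30; buyers pay Pb = 30 + 14 = 44.
New quantity: Q = 353 − 7.5(44) = 23.
DWL = ½ × 14 × (53 − 23) = 210.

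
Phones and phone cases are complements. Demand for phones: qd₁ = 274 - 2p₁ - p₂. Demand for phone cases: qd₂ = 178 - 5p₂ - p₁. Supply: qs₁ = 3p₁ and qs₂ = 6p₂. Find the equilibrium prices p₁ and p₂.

p₁ = 1418/27, p₂ = 308/27

Market 1: 274 - 2p₁ - p₂ = 3p₁ → 5p₁ + p₂ = 274.
Market 2: 11p₂ + p₁ = 178.
Eliminating p₂: 11×(1) − 1×(2) gives 54p₁ = 2836, so p₁ = 1418/27.
Back-substitute into (2): p₂ = (178 − 1×1418/27) / 11 = 308/27.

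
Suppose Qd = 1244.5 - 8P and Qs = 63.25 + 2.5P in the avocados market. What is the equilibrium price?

Set Qd = Qs: 1244.5 - 8P = 63.25 + 2.5P.
1181.25 = 10.5P, so P* = 112.5.
Q* = 1244.5 − 8(112.5) = 344.5.

P* = 112.5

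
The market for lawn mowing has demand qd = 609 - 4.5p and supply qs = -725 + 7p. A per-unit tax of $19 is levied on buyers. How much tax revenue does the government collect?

Pre-tax equilibrium: p* = 116, q* = 87.
Tax on buyers shifts demand to qd = 609 − 4.5(p + 19) = 523.5 - 4.5p.
523.5 - 4.5p = -725 + 7p gives seller price ps = 2497/23; buyers pay pb = 2497/23 + 19 = 2934/23.
New quantity: q = 609 − 4.5(2934/23) = 804/23.
Revenue = 19 × 804/23 = 15276/23.

Tax revenue = 15276/23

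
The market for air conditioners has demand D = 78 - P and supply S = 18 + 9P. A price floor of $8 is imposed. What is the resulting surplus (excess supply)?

Equilibrium price would be P* = 6, so the floor at 8 binds.
At P = 8: D = 70, S = 90.
Surplus = 90 − 70 = 20.

Surplus = 20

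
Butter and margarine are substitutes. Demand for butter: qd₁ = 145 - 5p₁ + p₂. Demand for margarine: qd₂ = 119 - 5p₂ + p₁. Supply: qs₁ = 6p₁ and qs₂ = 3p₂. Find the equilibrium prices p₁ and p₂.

Market 1: 145 - 5p₁ + p₂ = 6p₁ → 11p₁ - p₂ = 145.
Market 2: 8p₂ - p₁ = 119.
Eliminating p₂: 8×(1) + 1×(2) gives 87p₁ = 1279, so p₁ = 1279/87.
Back-substitute into (2): p₂ = (119 + 1×1279/87) / 8 = 1454/87.

p₁ = 1279/87, p₂ = 1454/87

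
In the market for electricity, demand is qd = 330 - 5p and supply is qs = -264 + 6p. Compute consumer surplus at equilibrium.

Equilibrium: 330 - 5p = -264 + 6p gives p* = 54, q* = 60.
Demand choke price (qd = 0): p = 66.
CS = ½(66 − 54)(60) = 360.

Consumer surplus = 360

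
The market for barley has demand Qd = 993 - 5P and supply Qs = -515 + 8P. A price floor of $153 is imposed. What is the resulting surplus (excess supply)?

Equilibrium price would be P* = 116, so the floor at 153 binds.
At P = 153: Qd = 228, Qs = 709.
Surplus = 709 − 228 = 481.

Surplus = 481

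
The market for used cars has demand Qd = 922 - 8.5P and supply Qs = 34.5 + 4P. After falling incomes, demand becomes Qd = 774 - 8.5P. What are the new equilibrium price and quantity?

Original equilibrium: P* = 71, Q* = 318.5.
New equilibrium: 774 - 8.5P = 34.5 + 4P, so 739.5 = 12.5P and P' = 59.16; Q' = 774 − 8.5(59.16) = 271.14.

P' = 59.16, Q' = 271.14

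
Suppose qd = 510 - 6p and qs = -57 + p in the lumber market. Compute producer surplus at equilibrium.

Equilibrium: 510 - 6p = -57 + p gives p* = 81, q* = 24.
Supply starts at p = 57 (where qs = 0).
PS = ½(81 − 57)(24) = 288.

Producer surplus = 288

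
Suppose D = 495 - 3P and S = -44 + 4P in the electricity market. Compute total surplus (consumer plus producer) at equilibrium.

Equilibrium: 495 - 3P = -44 + 4P gives P* = 77, Q* = 264.
Demand choke price: P = 165; supply starts at P = 11.
CS = ½(165 − 77)(264) = 11616; PS = ½(77 − 11)(264) = 8712.

Total surplus = 20328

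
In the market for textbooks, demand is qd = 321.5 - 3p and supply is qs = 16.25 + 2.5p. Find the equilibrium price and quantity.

p* = 55.5, q* = 155

Set qd = qs: 321.5 - 3p = 16.25 + 2.5p.
305.25 = 5.5p, so p* = 55.5.
q* = 321.5 − 3(55.5) = 155.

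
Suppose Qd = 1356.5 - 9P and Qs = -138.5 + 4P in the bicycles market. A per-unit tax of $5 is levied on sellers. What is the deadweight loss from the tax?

Deadweight loss = 450/13

Pre-tax equilibrium: P* = 115, Q* = 321.5.
Tax on sellers shifts supply to Qs = -138.5 + 4(P − 5) = -158.5 + 4P.
1356.5 - 9P = -158.5 + 4P gives buyer price Pb = 1515/13; sellers receive Ps = 1515/13 − 5 = 1450/13.
New quantity: Q = 1356.5 − 9(1515/13) = 7999/26.
DWL = ½ × 5 × (321.5 − 7999/26) = 450/13.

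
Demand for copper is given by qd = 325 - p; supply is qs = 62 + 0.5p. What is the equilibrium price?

Set qd = qs: 325 - p = 62 + 0.5p.
263 = 1.5p, so p* = 526/3.
q* = 325 − 1(526/3) = 449/3.

p* = 526/3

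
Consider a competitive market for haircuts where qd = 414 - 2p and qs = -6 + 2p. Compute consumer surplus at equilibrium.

Equilibrium: 414 - 2p = -6 + 2p gives p* = 105, q* = 204.
Demand choke price (qd = 0): p = 207.
CS = ½(207 − 105)(204) = 10404.

Consumer surplus = 10404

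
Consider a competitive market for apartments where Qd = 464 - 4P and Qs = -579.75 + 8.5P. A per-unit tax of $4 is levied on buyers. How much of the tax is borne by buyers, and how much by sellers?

Pre-tax equilibrium: P* = 83.5, Q* = 130.
Tax on buyers shifts demand to Qd = 464 − 4(P + 4) = 448 - 4P.
448 - 4P = -579.75 + 8.5P gives seller price Ps = 82.22; buyers pay Pb = 82.22 + 4 = 86.22.
New quantity: Q = 464 − 4(86.22) = 119.12.
Buyer burden = 86.22 − 83.5 = 2.72; seller burden = 83.5 − 82.22 = 1.28.

Buyers bear $2.72, sellers bear $1.28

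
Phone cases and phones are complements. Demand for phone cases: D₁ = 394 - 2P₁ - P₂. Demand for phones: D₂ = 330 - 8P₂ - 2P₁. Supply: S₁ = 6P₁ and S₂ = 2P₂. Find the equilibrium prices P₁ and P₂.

Market 1: 394 - 2P₁ - P₂ = 6P₁ → 8P₁ + P₂ = 394.
Market 2: 10P₂ + 2P₁ = 330.
Eliminating P₂: 10×(1) − 1×(2) gives 78P₁ = 3610, so P₁ = 1805/39.
Back-substitute into (2): P₂ = (330 − 2×1805/39) / 10 = 926/39.

P₁ = 1805/39, P₂ = 926/39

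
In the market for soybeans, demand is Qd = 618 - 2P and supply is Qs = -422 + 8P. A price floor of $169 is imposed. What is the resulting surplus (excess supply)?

Surplus = 650

Equilibrium price would be P* = 104, so the floor at 169 binds.
At P = 169: Qd = 280, Qs = 930.
Surplus = 930 − 280 = 650.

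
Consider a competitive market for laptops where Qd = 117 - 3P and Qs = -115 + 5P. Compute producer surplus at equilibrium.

Producer surplus = 90

Equilibrium: 117 - 3P = -115 + 5P gives P* = 29, Q* = 30.
Supply starts at P = 23 (where Qs = 0).
PS = ½(29 − 23)(30) = 90.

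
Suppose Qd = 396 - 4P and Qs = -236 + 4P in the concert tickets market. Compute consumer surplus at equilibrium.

Equilibrium: 396 - 4P = -236 + 4P gives P* = 79, Q* = 80.
Demand choke price (Qd = 0): P = 99.
CS = ½(99 − 79)(80) = 800.

Consumer surplus = 800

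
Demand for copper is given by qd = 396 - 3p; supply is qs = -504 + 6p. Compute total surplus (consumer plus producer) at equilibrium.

Total surplus = 2304

Equilibrium: 396 - 3p = -504 + 6p gives p* = 100, q* = 96.
Demand choke price: p = 132; supply starts at p = 84.
CS = ½(132 − 100)(96) = 1536; PS = ½(100 − 84)(96) = 768.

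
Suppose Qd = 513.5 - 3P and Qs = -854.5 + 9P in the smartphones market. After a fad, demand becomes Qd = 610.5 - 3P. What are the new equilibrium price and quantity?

P' = 1465/12, Q' = 244.25

Original equilibrium: P* = 114, Q* = 171.5.
New equilibrium: 610.5 - 3P = -854.5 + 9P, so 1465 = 12P and P' = 1465/12; Q' = 610.5 − 3(1465/12) = 244.25.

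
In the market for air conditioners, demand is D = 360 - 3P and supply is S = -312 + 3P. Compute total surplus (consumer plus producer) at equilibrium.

Equilibrium: 360 - 3P = -312 + 3P gives P* = 112, Q* = 24.
Demand choke price: P = 120; supply starts at P = 104.
CS = ½(120 − 112)(24) = 96; PS = ½(112 − 104)(24) = 96.

Total surplus = 192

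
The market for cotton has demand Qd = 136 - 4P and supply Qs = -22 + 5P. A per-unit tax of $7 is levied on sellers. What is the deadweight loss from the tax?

Deadweight loss = 490/9

Pre-tax equilibrium: P* = 158/9, Q* = 592/9.
Tax on sellers shifts supply to Qs = -22 + 5(P − 7) = -57 + 5P.
136 - 4P = -57 + 5P gives buyer price Pb = 193/9; sellers receive Ps = 193/9 − 7 = 130/9.
New quantity: Q = 136 − 4(193/9) = 452/9.
DWL = ½ × 7 × (592/9 − 452/9) = 490/9.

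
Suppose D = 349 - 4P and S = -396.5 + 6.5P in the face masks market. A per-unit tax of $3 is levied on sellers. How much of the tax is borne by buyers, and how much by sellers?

Buyers bear 13/7, sellers bear 8/7

Pre-tax equilibrium: P* = 71, Q* = 65.
Tax on sellers shifts supply to S = -396.5 + 6.5(P − 3) = -416 + 6.5P.
349 - 4P = -416 + 6.5P gives buyer price Pb = 510/7; sellers receive Ps = 510/7 − 3 = 489/7.
New quantity: Q = 349 − 4(510/7) = 403/7.
Buyer burden = 510/7 − 71 = 13/7; seller burden = 71 − 489/7 = 8/7.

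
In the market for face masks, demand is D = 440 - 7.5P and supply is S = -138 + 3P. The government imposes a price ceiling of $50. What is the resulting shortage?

Shortage = 53

Equilibrium price would be P* = 1156/21, so the ceiling at 50 binds.
At P = 50: D = 440 − 7.5(50) = 65, S = -138 + 3(50) = 12.
Shortage = 65 − 12 = 53.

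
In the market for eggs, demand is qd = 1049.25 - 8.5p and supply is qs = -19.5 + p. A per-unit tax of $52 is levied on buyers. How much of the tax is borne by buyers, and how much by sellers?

Pre-tax equilibrium: p* = 112.5, q* = 93.
Tax on buyers shifts demand to qd = 1049.25 − 8.5(p + 52) = 607.25 - 8.5p.
607.25 - 8.5p = -19.5 + p gives seller price ps = 2507/38; buyers pay pb = 2507/38 + 52 = 4483/38.
New quantity: q = 1049.25 − 8.5(4483/38) = 883/19.
Buyer burden = 4483/38 − 112.5 = 104/19; seller burden = 112.5 − 2507/38 = 884/19.

Buyers bear 104/19, sellers bear 884/19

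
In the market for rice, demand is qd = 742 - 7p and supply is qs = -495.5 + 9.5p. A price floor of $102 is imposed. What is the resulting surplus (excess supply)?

Surplus = 445.5

Equilibrium price would be p* = 75, so the floor at 102 binds.
At p = 102: qd = 28, qs = 473.5.
Surplus = 473.5 − 28 = 445.5.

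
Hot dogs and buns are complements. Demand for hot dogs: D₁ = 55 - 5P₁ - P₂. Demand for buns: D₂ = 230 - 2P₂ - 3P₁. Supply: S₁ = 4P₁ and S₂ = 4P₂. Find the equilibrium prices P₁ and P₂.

P₁ = 100/51, P₂ = 635/17

Market 1: 55 - 5P₁ - P₂ = 4P₁ → 9P₁ + P₂ = 55.
Market 2: 6P₂ + 3P₁ = 230.
Eliminating P₂: 6×(1) − 1×(2) gives 51P₁ = 100, so P₁ = 100/51.
Back-substitute into (2): P₂ = (230 − 3×100/51) / 6 = 635/17.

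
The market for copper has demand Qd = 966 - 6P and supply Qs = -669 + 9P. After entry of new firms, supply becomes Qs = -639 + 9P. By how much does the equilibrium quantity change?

ΔQ = 12

Original equilibrium: P* = 109, Q* = 312.
New equilibrium: 966 - 6P = -639 + 9P, so 1605 = 15P and P' = 107; Q' = 966 − 6(107) = 324.
Change in quantity: 324 − 312 = 12.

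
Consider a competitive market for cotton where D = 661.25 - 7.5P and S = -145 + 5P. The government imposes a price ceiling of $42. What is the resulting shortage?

Equilibrium price would be P* = 64.5, so the ceiling at 42 binds.
At P = 42: D = 661.25 − 7.5(42) = 346.25, S = -145 + 5(42) = 65.
Shortage = 346.25 − 65 = 281.25.

Shortage = 281.25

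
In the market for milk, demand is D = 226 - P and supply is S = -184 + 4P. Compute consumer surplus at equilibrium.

Consumer surplus = 10368

Equilibrium: 226 - P = -184 + 4P gives P* = 82, Q* = 144.
Demand choke price (D = 0): P = 226.
CS = ½(226 − 82)(144) = 10368.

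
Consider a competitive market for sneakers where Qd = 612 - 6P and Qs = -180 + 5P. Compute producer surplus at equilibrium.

Producer surplus = 3240

Equilibrium: 612 - 6P = -180 + 5P gives P* = 72, Q* = 180.
Supply starts at P = 36 (where Qs = 0).
PS = ½(72 − 36)(180) = 3240.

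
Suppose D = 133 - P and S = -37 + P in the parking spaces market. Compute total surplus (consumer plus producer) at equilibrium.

Total surplus = 2304

Equilibrium: 133 - P = -37 + P gives P* = 85, Q* = 48.
Demand choke price: P = 133; supply starts at P = 37.
CS = ½(133 − 85)(48) = 1152; PS = ½(85 − 37)(48) = 1152.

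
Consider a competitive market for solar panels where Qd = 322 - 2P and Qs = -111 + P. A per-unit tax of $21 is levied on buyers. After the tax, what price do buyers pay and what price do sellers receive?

Pre-tax equilibrium: P* = 433/3, Q* = 100/3.
Tax on buyers shifts demand to Qd = 322 − 2(P + 21) = 280 - 2P.
280 - 2P = -111 + P gives seller price Ps = 391/3; buyers pay Pb = 391/3 + 21 = 454/3.
New quantity: Q = 322 − 2(454/3) = 58/3.

Buyers pay 454/3, sellers receive 391/3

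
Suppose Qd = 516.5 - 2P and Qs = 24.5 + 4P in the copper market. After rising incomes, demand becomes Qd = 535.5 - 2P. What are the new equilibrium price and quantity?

P' = 511/6, Q' = 2191/6

Original equilibrium: P* = 82, Q* = 352.5.
New equilibrium: 535.5 - 2P = 24.5 + 4P, so 511 = 6P and P' = 511/6; Q' = 535.5 − 2(511/6) = 2191/6.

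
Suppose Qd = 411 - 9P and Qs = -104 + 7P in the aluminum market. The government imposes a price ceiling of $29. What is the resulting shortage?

Equilibrium price would be P* = 32.1875, so the ceiling at 29 binds.
At P = 29: Qd = 411 − 9(29) = 150, Qs = -104 + 7(29) = 99.
Shortage = 150 − 99 = 51.

Shortage = 51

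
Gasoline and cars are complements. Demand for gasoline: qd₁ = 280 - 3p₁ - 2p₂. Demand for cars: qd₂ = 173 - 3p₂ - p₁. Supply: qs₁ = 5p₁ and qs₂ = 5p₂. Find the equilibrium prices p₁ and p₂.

p₁ = 947/31, p₂ = 552/31

Market 1: 280 - 3p₁ - 2p₂ = 5p₁ → 8p₁ + 2p₂ = 280.
Market 2: 8p₂ + p₁ = 173.
Eliminating p₂: 8×(1) − 2×(2) gives 62p₁ = 1894, so p₁ = 947/31.
Back-substitute into (2): p₂ = (173 − 1×947/31) / 8 = 552/31.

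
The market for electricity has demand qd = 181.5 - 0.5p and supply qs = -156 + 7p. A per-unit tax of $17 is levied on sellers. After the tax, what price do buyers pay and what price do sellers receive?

Pre-tax equilibrium: p* = 45, q* = 159.
Tax on sellers shifts supply to qs = -156 + 7(p − 17) = -275 + 7p.
181.5 - 0.5p = -275 + 7p gives buyer price pb = 913/15; sellers receive ps = 913/15 − 17 = 658/15.
New quantity: q = 181.5 − 0.5(913/15) = 2266/15.

Buyers pay 913/15, sellers receive 658/15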